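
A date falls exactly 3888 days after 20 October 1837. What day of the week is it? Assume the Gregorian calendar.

Oct 20, 1837 is a Friday.
3888 mod 7 = 3, so 3888 days after a Friday is Friday + 3 = Monday.

Monday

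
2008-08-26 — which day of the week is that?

Doomsday rule: the anchor day for the 2000s is Tuesday. For year 08: 8÷12 = 0 r 8, and 8÷4 = 2, so 0+8+2 = 10.
Tuesday + 10 ≡ Friday — that's 2008's doomsday.
In August the doomsday date is Aug 8.
Aug 26 is 18 days after Aug 8; 18 mod 7 = 4, so Friday + 4 = Tuesday.

Tuesday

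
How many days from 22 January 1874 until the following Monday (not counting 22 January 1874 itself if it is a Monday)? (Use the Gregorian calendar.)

4

Jan 22, 1874 is a Thursday.
From Thursday to the next Monday is 4 days.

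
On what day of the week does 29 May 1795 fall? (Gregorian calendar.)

Doomsday rule: the anchor day for the 1700s is Sunday. For year 95: 95÷12 = 7 r 11, and 11÷4 = 2, so 7+11+2 = 20.
Sunday + 20 ≡ Saturday — that's 1795's doomsday.
In May the doomsday date is May 9.
May 29 is 20 days after May 9; 20 mod 7 = 6, so Saturday + 6 = Friday.

Friday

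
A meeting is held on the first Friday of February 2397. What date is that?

February 7, 2397

February 1, 2397 is a Saturday.
The first Friday is therefore February 7 (6 days later).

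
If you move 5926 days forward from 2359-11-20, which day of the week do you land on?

Nov 20, 2359 is a Friday.
5926 mod 7 = 4, so 5926 days after a Friday is Friday + 4 = Tuesday.

Tuesday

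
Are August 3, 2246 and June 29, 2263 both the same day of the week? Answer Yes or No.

From Aug 3, 2246 to Jun 29, 2263 is 6174 days.
6174 mod 7 = 0, so they are the same weekday.
(Aug 3, 2246 is a Monday; Jun 29, 2263 is a Monday.)

Yes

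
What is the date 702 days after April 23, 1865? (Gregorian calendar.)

March 26, 1867

+365 (one year) → Apr 23, 1866 (337 left).
Apr has 30 days: +8 → May 1, 1866 (329 left).
May has 31 days: +31 → Jun 1, 1866 (298 left).
Jun has 30 days: +30 → Jul 1, 1866 (268 left).
Jul has 31 days: +31 → Aug 1, 1866 (237 left).
Aug has 31 days: +31 → Sep 1, 1866 (206 left).
Sep has 30 days: +30 → Oct 1, 1866 (176 left).
Oct has 31 days: +31 → Nov 1, 1866 (145 left).
Nov has 30 days: +30 → Dec 1, 1866 (115 left).
Dec has 31 days: +31 → Jan 1, 1867 (84 left).
Jan has 31 days: +31 → Feb 1, 1867 (53 left).
Feb has 28 days: +28 → Mar 1, 1867 (25 left).
+25 → Mar 26, 1867.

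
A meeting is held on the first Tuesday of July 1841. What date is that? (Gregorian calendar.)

July 6, 1841

July 1, 1841 is a Thursday.
The first Tuesday is therefore July 6 (5 days later).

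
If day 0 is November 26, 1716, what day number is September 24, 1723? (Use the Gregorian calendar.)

Nov 26, 1716 → Nov 26, 1717: 365 days.
Nov 26, 1717 → Nov 26, 1718: 365 days.
Nov 26, 1718 → Nov 26, 1719: 365 days.
Nov 26, 1719 → Nov 26, 1720: 366 days (Feb 29, 1720 is in that span).
Nov 26, 1720 → Nov 26, 1721: 365 days.
Nov 26, 1721 → Nov 26, 1722: 365 days.
Nov 26, 1722 → Dec 26, 1722: 30 days (November has 30).
Dec 26, 1722 → Jan 26, 1723: 31 days (December has 31).
Jan 26, 1723 → Feb 26, 1723: 31 days (January has 31).
Feb 26, 1723 → Mar 26, 1723: 28 days (February has 28).
Mar 26, 1723 → Apr 26, 1723: 31 days (March has 31).
Apr 26, 1723 → May 26, 1723: 30 days (April has 30).
May 26, 1723 → Jun 26, 1723: 31 days (May has 31).
Jun 26, 1723 → Jul 26, 1723: 30 days (June has 30).
Jul 26, 1723 → Aug 26, 1723: 31 days (July has 31).
Aug 26, 1723 → Sep 24, 1723: 29 days.
Total: 2493 days.

2493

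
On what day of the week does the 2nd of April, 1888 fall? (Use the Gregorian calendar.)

Monday

Doomsday rule: the anchor day for the 1800s is Friday. For year 88: 88÷12 = 7 r 4, and 4÷4 = 1, so 7+4+1 = 12.
Friday + 12 ≡ Wednesday — that's 1888's doomsday.
In April the doomsday date is Apr 4.
Apr 2 is 2 days before Apr 4; 2 mod 7 = 2, so Wednesday − 2 = Monday.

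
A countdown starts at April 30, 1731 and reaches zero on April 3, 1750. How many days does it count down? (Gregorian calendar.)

Apr 30, 1731 → Apr 30, 1732: 366 days (Feb 29, 1732 is in that span).
Apr 30, 1732 → Apr 30, 1733: 365 days.
Apr 30, 1733 → Apr 30, 1734: 365 days.
Apr 30, 1734 → Apr 30, 1735: 365 days.
Apr 30, 1735 → Apr 30, 1736: 366 days (Feb 29, 1736 is in that span).
Apr 30, 1736 → Apr 30, 1737: 365 days.
Apr 30, 1737 → Apr 30, 1738: 365 days.
Apr 30, 1738 → Apr 30, 1739: 365 days.
Apr 30, 1739 → Apr 30, 1740: 366 days (Feb 29, 1740 is in that span).
Apr 30, 1740 → Apr 30, 1741: 365 days.
Apr 30, 1741 → Apr 30, 1742: 365 days.
Apr 30, 1742 → Apr 30, 1743: 365 days.
Apr 30, 1743 → Apr 30, 1744: 366 days (Feb 29, 1744 is in that span).
Apr 30, 1744 → Apr 30, 1745: 365 days.
Apr 30, 1745 → Apr 30, 1746: 365 days.
Apr 30, 1746 → Apr 30, 1747: 365 days.
Apr 30, 1747 → Apr 30, 1748: 366 days (Feb 29, 1748 is in that span).
Apr 30, 1748 → Apr 30, 1749: 365 days.
Apr 30, 1749 → May 30, 1749: 30 days (April has 30).
May 30, 1749 → Jun 30, 1749: 31 days (May has 31).
Jun 30, 1749 → Jul 30, 1749: 30 days (June has 30).
Jul 30, 1749 → Aug 30, 1749: 31 days (July has 31).
Aug 30, 1749 → Sep 30, 1749: 31 days (August has 31).
Sep 30, 1749 → Oct 30, 1749: 30 days (September has 30).
Oct 30, 1749 → Nov 30, 1749: 31 days (October has 31).
Nov 30, 1749 → Dec 30, 1749: 30 days (November has 30).
Dec 30, 1749 → Jan 30, 1750: 31 days (December has 31).
Jan 30, 1750 → Feb 28, 1750: 29 days (January has 31).
Feb 28, 1750 → Mar 28, 1750: 28 days (February has 28).
Mar 28, 1750 → Apr 3, 1750: 6 days.
Total: 6913 days.

6913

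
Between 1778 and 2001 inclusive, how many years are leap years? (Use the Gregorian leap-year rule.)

Multiples of 4 in [1778,2001]: 56.
Of those, multiples of 100: 3 (not leap unless ÷400).
Multiples of 400: 1.
Leap years = 56 − 3 + 1 = 54.

54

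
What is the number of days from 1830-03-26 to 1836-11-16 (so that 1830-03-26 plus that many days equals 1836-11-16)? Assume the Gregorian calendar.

Mar 26, 1830 → Mar 26, 1831: 365 days.
Mar 26, 1831 → Mar 26, 1832: 366 days (Feb 29, 1832 is in that span).
Mar 26, 1832 → Mar 26, 1833: 365 days.
Mar 26, 1833 → Mar 26, 1834: 365 days.
Mar 26, 1834 → Mar 26, 1835: 365 days.
Mar 26, 1835 → Mar 26, 1836: 366 days (Feb 29, 1836 is in that span).
Mar 26, 1836 → Apr 26, 1836: 31 days (March has 31).
Apr 26, 1836 → May 26, 1836: 30 days (April has 30).
May 26, 1836 → Jun 26, 1836: 31 days (May has 31).
Jun 26, 1836 → Jul 26, 1836: 30 days (June has 30).
Jul 26, 1836 → Aug 26, 1836: 31 days (July has 31).
Aug 26, 1836 → Sep 26, 1836: 31 days (August has 31).
Sep 26, 1836 → Oct 26, 1836: 30 days (September has 30).
Oct 26, 1836 → Nov 16, 1836: 21 days.
Total: 2427 days.

2427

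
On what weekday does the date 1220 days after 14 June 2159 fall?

Saturday

Jun 14, 2159 is a Thursday.
1220 mod 7 = 2, so 1220 days after a Thursday is Thursday + 2 = Saturday.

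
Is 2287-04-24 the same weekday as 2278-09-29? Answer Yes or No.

Yes

From Sep 29, 2278 to Apr 24, 2287 is 3129 days.
3129 mod 7 = 0, so they are the same weekday.
(Sep 29, 2278 is a Sunday; Apr 24, 2287 is a Sunday.)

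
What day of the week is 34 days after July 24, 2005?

Saturday

First find the weekday of Jul 24, 2005. Doomsday rule: the anchor day for the 2000s is Tuesday. For year 05: 5÷12 = 0 r 5, and 5÷4 = 1, so 0+5+1 = 6.
Tuesday + 6 ≡ Monday — that's 2005's doomsday.
In July the doomsday date is Jul 11.
Jul 24 is 13 days after Jul 11; 13 mod 7 = 6, so Monday + 6 = Sunday.
34 mod 7 = 6, so 34 days after a Sunday is Sunday + 6 = Saturday.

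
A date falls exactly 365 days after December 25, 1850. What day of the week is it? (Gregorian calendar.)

First find the weekday of Dec 25, 1850. Doomsday rule: the anchor day for the 1800s is Friday. For year 50: 50÷12 = 4 r 2, and 2÷4 = 0, so 4+2+0 = 6.
Friday + 6 ≡ Thursday — that's 1850's doomsday.
In December the doomsday date is Dec 12.
Dec 25 is 13 days after Dec 12; 13 mod 7 = 6, so Thursday + 6 = Wednesday.
365 mod 7 = 1, so 365 days after a Wednesday is Wednesday + 1 = Thursday.

Thursday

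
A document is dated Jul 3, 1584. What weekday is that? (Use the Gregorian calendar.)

Tuesday

Doomsday rule: the anchor day for the 1500s is Wednesday. For year 84: 84÷12 = 7 r 0, and 0÷4 = 0, so 7+0+0 = 7.
Wednesday + 7 ≡ Wednesday — that's 1584's doomsday.
In July the doomsday date is Jul 11.
Jul 3 is 8 days before Jul 11; 8 mod 7 = 1, so Wednesday − 1 = Tuesday.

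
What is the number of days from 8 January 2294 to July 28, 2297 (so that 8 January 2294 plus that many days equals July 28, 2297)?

1297

Jan 8, 2294 → Jan 8, 2295: 365 days.
Jan 8, 2295 → Jan 8, 2296: 365 days.
Jan 8, 2296 → Jan 8, 2297: 366 days (Feb 29, 2296 is in that span).
Jan 8, 2297 → Feb 8, 2297: 31 days (January has 31).
Feb 8, 2297 → Mar 8, 2297: 28 days (February has 28).
Mar 8, 2297 → Apr 8, 2297: 31 days (March has 31).
Apr 8, 2297 → May 8, 2297: 30 days (April has 30).
May 8, 2297 → Jun 8, 2297: 31 days (May has 31).
Jun 8, 2297 → Jul 8, 2297: 30 days (June has 30).
Jul 8, 2297 → Jul 28, 2297: 20 days.
Total: 1297 days.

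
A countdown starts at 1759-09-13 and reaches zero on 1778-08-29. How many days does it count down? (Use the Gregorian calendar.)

Sep 13, 1759 → Sep 13, 1760: 366 days (Feb 29, 1760 is in that span).
Sep 13, 1760 → Sep 13, 1761: 365 days.
Sep 13, 1761 → Sep 13, 1762: 365 days.
Sep 13, 1762 → Sep 13, 1763: 365 days.
Sep 13, 1763 → Sep 13, 1764: 366 days (Feb 29, 1764 is in that span).
Sep 13, 1764 → Sep 13, 1765: 365 days.
Sep 13, 1765 → Sep 13, 1766: 365 days.
Sep 13, 1766 → Sep 13, 1767: 365 days.
Sep 13, 1767 → Sep 13, 1768: 366 days (Feb 29, 1768 is in that span).
Sep 13, 1768 → Sep 13, 1769: 365 days.
Sep 13, 1769 → Sep 13, 1770: 365 days.
Sep 13, 1770 → Sep 13, 1771: 365 days.
Sep 13, 1771 → Sep 13, 1772: 366 days (Feb 29, 1772 is in that span).
Sep 13, 1772 → Sep 13, 1773: 365 days.
Sep 13, 1773 → Sep 13, 1774: 365 days.
Sep 13, 1774 → Sep 13, 1775: 365 days.
Sep 13, 1775 → Sep 13, 1776: 366 days (Feb 29, 1776 is in that span).
Sep 13, 1776 → Sep 13, 1777: 365 days.
Sep 13, 1777 → Oct 13, 1777: 30 days (September has 30).
Oct 13, 1777 → Nov 13, 1777: 31 days (October has 31).
Nov 13, 1777 → Dec 13, 1777: 30 days (November has 30).
Dec 13, 1777 → Jan 13, 1778: 31 days (December has 31).
Jan 13, 1778 → Feb 13, 1778: 31 days (January has 31).
Feb 13, 1778 → Mar 13, 1778: 28 days (February has 28).
Mar 13, 1778 → Apr 13, 1778: 31 days (March has 31).
Apr 13, 1778 → May 13, 1778: 30 days (April has 30).
May 13, 1778 → Jun 13, 1778: 31 days (May has 31).
Jun 13, 1778 → Jul 13, 1778: 30 days (June has 30).
Jul 13, 1778 → Aug 13, 1778: 31 days (July has 31).
Aug 13, 1778 → Aug 29, 1778: 16 days.
Total: 6925 days.

6925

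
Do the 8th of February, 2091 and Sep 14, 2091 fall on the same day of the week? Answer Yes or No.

From Feb 8, 2091 to Sep 14, 2091 is 218 days.
218 mod 7 = 1, so they are different weekdays.
(Feb 8, 2091 is a Thursday; Sep 14, 2091 is a Friday.)

No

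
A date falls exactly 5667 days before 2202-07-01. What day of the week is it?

First find the weekday of Jul 1, 2202. Doomsday rule: the anchor day for the 2200s is Friday. For year 02: 2÷12 = 0 r 2, and 2÷4 = 0, so 0+2+0 = 2.
Friday + 2 ≡ Sunday — that's 2202's doomsday.
In July the doomsday date is Jul 11.
Jul 1 is 10 days before Jul 11; 10 mod 7 = 3, so Sunday − 3 = Thursday.
5667 mod 7 = 4, so 5667 days before a Thursday is Thursday − 4 = Sunday.

Sunday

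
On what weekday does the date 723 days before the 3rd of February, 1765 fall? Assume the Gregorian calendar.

First find the weekday of Feb 3, 1765. Doomsday rule: the anchor day for the 1700s is Sunday. For year 65: 65÷12 = 5 r 5, and 5÷4 = 1, so 5+5+1 = 11.
Sunday + 11 ≡ Thursday — that's 1765's doomsday.
In February the doomsday date is Feb 28 (1765 is not a leap year).
Feb 3 is 25 days before Feb 28; 25 mod 7 = 4, so Thursday − 4 = Sunday.
723 mod 7 = 2, so 723 days before a Sunday is Sunday − 2 = Friday.

Friday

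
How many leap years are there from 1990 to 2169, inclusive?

44

Multiples of 4 in [1990,2169]: 45.
Of those, multiples of 100: 2 (not leap unless ÷400).
Multiples of 400: 1.
Leap years = 45 − 2 + 1 = 44.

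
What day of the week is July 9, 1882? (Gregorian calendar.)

Doomsday rule: the anchor day for the 1800s is Friday. For year 82: 82÷12 = 6 r 10, and 10÷4 = 2, so 6+10+2 = 18.
Friday + 18 ≡ Tuesday — that's 1882's doomsday.
In July the doomsday date is Jul 11.
Jul 9 is 2 days before Jul 11; 2 mod 7 = 2, so Tuesday − 2 = Sunday.

Sunday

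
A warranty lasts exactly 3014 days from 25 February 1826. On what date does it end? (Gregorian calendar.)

May 28, 1834

+365 (one year) → Feb 25, 1827 (2649 left).
+365 (one year) → Feb 25, 1828 (2284 left).
+366 (one year; includes Feb 29, 1828) → Feb 25, 1829 (1918 left).
+365 (one year) → Feb 25, 1830 (1553 left).
+365 (one year) → Feb 25, 1831 (1188 left).
+365 (one year) → Feb 25, 1832 (823 left).
+366 (one year; includes Feb 29, 1832) → Feb 25, 1833 (457 left).
+365 (one year) → Feb 25, 1834 (92 left).
Feb has 28 days: +4 → Mar 1, 1834 (88 left).
Mar has 31 days: +31 → Apr 1, 1834 (57 left).
Apr has 30 days: +30 → May 1, 1834 (27 left).
+27 → May 28, 1834.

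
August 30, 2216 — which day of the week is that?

Doomsday rule: the anchor day for the 2200s is Friday. For year 16: 16÷12 = 1 r 4, and 4÷4 = 1, so 1+4+1 = 6.
Friday + 6 ≡ Thursday — that's 2216's doomsday.
In August the doomsday date is Aug 8.
Aug 30 is 22 days after Aug 8; 22 mod 7 = 1, so Thursday + 1 = Friday.

Friday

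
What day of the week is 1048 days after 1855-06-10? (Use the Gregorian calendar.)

First find the weekday of Jun 10, 1855. Doomsday rule: the anchor day for the 1800s is Friday. For year 55: 55÷12 = 4 r 7, and 7÷4 = 1, so 4+7+1 = 12.
Friday + 12 ≡ Wednesday — that's 1855's doomsday.
In June the doomsday date is Jun 6.
Jun 10 is 4 days after Jun 6; 4 mod 7 = 4, so Wednesday + 4 = Sunday.
1048 mod 7 = 5, so 1048 days after a Sunday is Sunday + 5 = Friday.

Friday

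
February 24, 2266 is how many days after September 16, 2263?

Sep 16, 2263 → Sep 16, 2264: 366 days (Feb 29, 2264 is in that span).
Sep 16, 2264 → Sep 16, 2265: 365 days.
Sep 16, 2265 → Oct 16, 2265: 30 days (September has 30).
Oct 16, 2265 → Nov 16, 2265: 31 days (October has 31).
Nov 16, 2265 → Dec 16, 2265: 30 days (November has 30).
Dec 16, 2265 → Jan 16, 2266: 31 days (December has 31).
Jan 16, 2266 → Feb 16, 2266: 31 days (January has 31).
Feb 16, 2266 → Feb 24, 2266: 8 days.
Total: 892 days.

892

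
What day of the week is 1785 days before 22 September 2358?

First find the weekday of Sep 22, 2358. Doomsday rule: the anchor day for the 2300s is Wednesday. For year 58: 58÷12 = 4 r 10, and 10÷4 = 2, so 4+10+2 = 16.
Wednesday + 16 ≡ Friday — that's 2358's doomsday.
In September the doomsday date is Sep 5.
Sep 22 is 17 days after Sep 5; 17 mod 7 = 3, so Friday + 3 = Monday.
1785 mod 7 = 0, so 1785 days before a Monday is Monday − 0 = Monday.

Monday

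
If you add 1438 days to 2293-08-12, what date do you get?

July 20, 2297

+365 (one year) → Aug 12, 2294 (1073 left).
+365 (one year) → Aug 12, 2295 (708 left).
+366 (one year; includes Feb 29, 2296) → Aug 12, 2296 (342 left).
Aug has 31 days: +20 → Sep 1, 2296 (322 left).
Sep has 30 days: +30 → Oct 1, 2296 (292 left).
Oct has 31 days: +31 → Nov 1, 2296 (261 left).
Nov has 30 days: +30 → Dec 1, 2296 (231 left).
Dec has 31 days: +31 → Jan 1, 2297 (200 left).
Jan has 31 days: +31 → Feb 1, 2297 (169 left).
Feb has 28 days: +28 → Mar 1, 2297 (141 left).
Mar has 31 days: +31 → Apr 1, 2297 (110 left).
Apr has 30 days: +30 → May 1, 2297 (80 left).
May has 31 days: +31 → Jun 1, 2297 (49 left).
Jun has 30 days: +30 → Jul 1, 2297 (19 left).
+19 → Jul 20, 2297.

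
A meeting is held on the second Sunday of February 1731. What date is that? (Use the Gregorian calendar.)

February 11, 1731

February 1, 1731 is a Thursday.
The first Sunday is therefore February 4 (3 days later).
The second Sunday is 4 + 1×7 = February 11.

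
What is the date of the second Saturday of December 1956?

December 8, 1956

December 1, 1956 is a Saturday.
The first Saturday is therefore December 1 (same day).
The second Saturday is 1 + 1×7 = December 8.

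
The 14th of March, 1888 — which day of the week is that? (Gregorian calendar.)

Doomsday rule: the anchor day for the 1800s is Friday. For year 88: 88÷12 = 7 r 4, and 4÷4 = 1, so 7+4+1 = 12.
Friday + 12 ≡ Wednesday — that's 1888's doomsday.
In March the doomsday date is Mar 14.
Mar 14 is the doomsday itself: Wednesday.

Wednesday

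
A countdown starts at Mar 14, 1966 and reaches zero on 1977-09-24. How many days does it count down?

Mar 14, 1966 → Mar 14, 1967: 365 days.
Mar 14, 1967 → Mar 14, 1968: 366 days (Feb 29, 1968 is in that span).
Mar 14, 1968 → Mar 14, 1969: 365 days.
Mar 14, 1969 → Mar 14, 1970: 365 days.
Mar 14, 1970 → Mar 14, 1971: 365 days.
Mar 14, 1971 → Mar 14, 1972: 366 days (Feb 29, 1972 is in that span).
Mar 14, 1972 → Mar 14, 1973: 365 days.
Mar 14, 1973 → Mar 14, 1974: 365 days.
Mar 14, 1974 → Mar 14, 1975: 365 days.
Mar 14, 1975 → Mar 14, 1976: 366 days (Feb 29, 1976 is in that span).
Mar 14, 1976 → Mar 14, 1977: 365 days.
Mar 14, 1977 → Apr 14, 1977: 31 days (March has 31).
Apr 14, 1977 → May 14, 1977: 30 days (April has 30).
May 14, 1977 → Jun 14, 1977: 31 days (May has 31).
Jun 14, 1977 → Jul 14, 1977: 30 days (June has 30).
Jul 14, 1977 → Aug 14, 1977: 31 days (July has 31).
Aug 14, 1977 → Sep 14, 1977: 31 days (August has 31).
Sep 14, 1977 → Sep 24, 1977: 10 days.
Total: 4212 days.

4212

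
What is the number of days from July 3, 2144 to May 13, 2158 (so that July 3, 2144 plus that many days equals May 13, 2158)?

5062

Jul 3, 2144 → Jul 3, 2145: 365 days.
Jul 3, 2145 → Jul 3, 2146: 365 days.
Jul 3, 2146 → Jul 3, 2147: 365 days.
Jul 3, 2147 → Jul 3, 2148: 366 days (Feb 29, 2148 is in that span).
Jul 3, 2148 → Jul 3, 2149: 365 days.
Jul 3, 2149 → Jul 3, 2150: 365 days.
Jul 3, 2150 → Jul 3, 2151: 365 days.
Jul 3, 2151 → Jul 3, 2152: 366 days (Feb 29, 2152 is in that span).
Jul 3, 2152 → Jul 3, 2153: 365 days.
Jul 3, 2153 → Jul 3, 2154: 365 days.
Jul 3, 2154 → Jul 3, 2155: 365 days.
Jul 3, 2155 → Jul 3, 2156: 366 days (Feb 29, 2156 is in that span).
Jul 3, 2156 → Jul 3, 2157: 365 days.
Jul 3, 2157 → Aug 3, 2157: 31 days (July has 31).
Aug 3, 2157 → Sep 3, 2157: 31 days (August has 31).
Sep 3, 2157 → Oct 3, 2157: 30 days (September has 30).
Oct 3, 2157 → Nov 3, 2157: 31 days (October has 31).
Nov 3, 2157 → Dec 3, 2157: 30 days (November has 30).
Dec 3, 2157 → Jan 3, 2158: 31 days (December has 31).
Jan 3, 2158 → Feb 3, 2158: 31 days (January has 31).
Feb 3, 2158 → Mar 3, 2158: 28 days (February has 28).
Mar 3, 2158 → Apr 3, 2158: 31 days (March has 31).
Apr 3, 2158 → May 3, 2158: 30 days (April has 30).
May 3, 2158 → May 13, 2158: 10 days.
Total: 5062 days.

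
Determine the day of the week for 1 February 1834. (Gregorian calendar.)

Saturday

January 1, 1834 is a Wednesday.
Jan 1, 1834 → Feb 1, 1834: 31 days.
Total: 31 days.
31 mod 7 = 3, so Wednesday + 3 = Saturday.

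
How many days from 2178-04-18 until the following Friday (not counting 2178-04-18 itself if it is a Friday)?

Apr 18, 2178 is a Saturday.
From Saturday to the next Friday is 6 days.

6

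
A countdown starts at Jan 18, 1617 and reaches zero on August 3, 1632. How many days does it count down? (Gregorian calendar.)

5676

Jan 18, 1617 → Jan 18, 1618: 365 days.
Jan 18, 1618 → Jan 18, 1619: 365 days.
Jan 18, 1619 → Jan 18, 1620: 365 days.
Jan 18, 1620 → Jan 18, 1621: 366 days (Feb 29, 1620 is in that span).
Jan 18, 1621 → Jan 18, 1622: 365 days.
Jan 18, 1622 → Jan 18, 1623: 365 days.
Jan 18, 1623 → Jan 18, 1624: 365 days.
Jan 18, 1624 → Jan 18, 1625: 366 days (Feb 29, 1624 is in that span).
Jan 18, 1625 → Jan 18, 1626: 365 days.
Jan 18, 1626 → Jan 18, 1627: 365 days.
Jan 18, 1627 → Jan 18, 1628: 365 days.
Jan 18, 1628 → Jan 18, 1629: 366 days (Feb 29, 1628 is in that span).
Jan 18, 1629 → Jan 18, 1630: 365 days.
Jan 18, 1630 → Jan 18, 1631: 365 days.
Jan 18, 1631 → Jan 18, 1632: 365 days.
Jan 18, 1632 → Feb 18, 1632: 31 days (January has 31).
Feb 18, 1632 → Mar 18, 1632: 29 days (February has 29).
Mar 18, 1632 → Apr 18, 1632: 31 days (March has 31).
Apr 18, 1632 → May 18, 1632: 30 days (April has 30).
May 18, 1632 → Jun 18, 1632: 31 days (May has 31).
Jun 18, 1632 → Jul 18, 1632: 30 days (June has 30).
Jul 18, 1632 → Aug 3, 1632: 16 days.
Total: 5676 days.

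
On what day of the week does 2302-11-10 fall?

Doomsday rule: the anchor day for the 2300s is Wednesday. For year 02: 2÷12 = 0 r 2, and 2÷4 = 0, so 0+2+0 = 2.
Wednesday + 2 ≡ Friday — that's 2302's doomsday.
In November the doomsday date is Nov 7.
Nov 10 is 3 days after Nov 7; 3 mod 7 = 3, so Friday + 3 = Monday.

Monday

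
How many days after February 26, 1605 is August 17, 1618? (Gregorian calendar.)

4920

Feb 26, 1605 → Feb 26, 1606: 365 days.
Feb 26, 1606 → Feb 26, 1607: 365 days.
Feb 26, 1607 → Feb 26, 1608: 365 days.
Feb 26, 1608 → Feb 26, 1609: 366 days (Feb 29, 1608 is in that span).
Feb 26, 1609 → Feb 26, 1610: 365 days.
Feb 26, 1610 → Feb 26, 1611: 365 days.
Feb 26, 1611 → Feb 26, 1612: 365 days.
Feb 26, 1612 → Feb 26, 1613: 366 days (Feb 29, 1612 is in that span).
Feb 26, 1613 → Feb 26, 1614: 365 days.
Feb 26, 1614 → Feb 26, 1615: 365 days.
Feb 26, 1615 → Feb 26, 1616: 365 days.
Feb 26, 1616 → Feb 26, 1617: 366 days (Feb 29, 1616 is in that span).
Feb 26, 1617 → Feb 26, 1618: 365 days.
Feb 26, 1618 → Mar 26, 1618: 28 days (February has 28).
Mar 26, 1618 → Apr 26, 1618: 31 days (March has 31).
Apr 26, 1618 → May 26, 1618: 30 days (April has 30).
May 26, 1618 → Jun 26, 1618: 31 days (May has 31).
Jun 26, 1618 → Jul 26, 1618: 30 days (June has 30).
Jul 26, 1618 → Aug 17, 1618: 22 days.
Total: 4920 days.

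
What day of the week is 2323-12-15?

Saturday

Doomsday rule: the anchor day for the 2300s is Wednesday. For year 23: 23÷12 = 1 r 11, and 11÷4 = 2, so 1+11+2 = 14.
Wednesday + 14 ≡ Wednesday — that's 2323's doomsday.
In December the doomsday date is Dec 12.
Dec 15 is 3 days after Dec 12; 3 mod 7 = 3, so Wednesday + 3 = Saturday.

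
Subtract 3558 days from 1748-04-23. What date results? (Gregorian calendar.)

−366 (one year; includes Feb 29, 1748) → Apr 23, 1747 (3192 left).
−365 (one year) → Apr 23, 1746 (2827 left).
−365 (one year) → Apr 23, 1745 (2462 left).
−365 (one year) → Apr 23, 1744 (2097 left).
−366 (one year; includes Feb 29, 1744) → Apr 23, 1743 (1731 left).
−365 (one year) → Apr 23, 1742 (1366 left).
−365 (one year) → Apr 23, 1741 (1001 left).
−365 (one year) → Apr 23, 1740 (636 left).
−366 (one year; includes Feb 29, 1740) → Apr 23, 1739 (270 left).
−23 → Mar 31, 1739 (end of Mar, 31 days; 247 left).
−31 → Feb 28, 1739 (end of Feb, 28 days; 216 left).
−28 → Jan 31, 1739 (end of Jan, 31 days; 188 left).
−31 → Dec 31, 1738 (end of Dec, 31 days; 157 left).
−31 → Nov 30, 1738 (end of Nov, 30 days; 126 left).
−30 → Oct 31, 1738 (end of Oct, 31 days; 96 left).
−31 → Sep 30, 1738 (end of Sep, 30 days; 65 left).
−30 → Aug 31, 1738 (end of Aug, 31 days; 35 left).
−31 → Jul 31, 1738 (end of Jul, 31 days; 4 left).
−4 → Jul 27, 1738.

July 27, 1738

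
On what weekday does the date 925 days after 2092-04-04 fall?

Apr 4, 2092 is a Friday.
925 mod 7 = 1, so 925 days after a Friday is Friday + 1 = Saturday.

Saturday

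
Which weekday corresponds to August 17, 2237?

Thursday

Doomsday rule: the anchor day for the 2200s is Friday. For year 37: 37÷12 = 3 r 1, and 1÷4 = 0, so 3+1+0 = 4.
Friday + 4 ≡ Tuesday — that's 2237's doomsday.
In August the doomsday date is Aug 8.
Aug 17 is 9 days after Aug 8; 9 mod 7 = 2, so Tuesday + 2 = Thursday.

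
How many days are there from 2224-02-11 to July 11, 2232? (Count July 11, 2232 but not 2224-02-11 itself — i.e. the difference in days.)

Feb 11, 2224 → Feb 11, 2225: 366 days (Feb 29, 2224 is in that span).
Feb 11, 2225 → Feb 11, 2226: 365 days.
Feb 11, 2226 → Feb 11, 2227: 365 days.
Feb 11, 2227 → Feb 11, 2228: 365 days.
Feb 11, 2228 → Feb 11, 2229: 366 days (Feb 29, 2228 is in that span).
Feb 11, 2229 → Feb 11, 2230: 365 days.
Feb 11, 2230 → Feb 11, 2231: 365 days.
Feb 11, 2231 → Feb 11, 2232: 365 days.
Feb 11, 2232 → Mar 11, 2232: 29 days (February has 29).
Mar 11, 2232 → Apr 11, 2232: 31 days (March has 31).
Apr 11, 2232 → May 11, 2232: 30 days (April has 30).
May 11, 2232 → Jun 11, 2232: 31 days (May has 31).
Jun 11, 2232 → Jul 11, 2232: 30 days.
Total: 3073 days.

3073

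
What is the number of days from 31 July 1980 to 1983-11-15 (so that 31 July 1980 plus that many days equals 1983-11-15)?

Jul 31, 1980 → Jul 31, 1981: 365 days.
Jul 31, 1981 → Jul 31, 1982: 365 days.
Jul 31, 1982 → Jul 31, 1983: 365 days.
Jul 31, 1983 → Aug 31, 1983: 31 days (July has 31).
Aug 31, 1983 → Sep 30, 1983: 30 days (August has 31).
Sep 30, 1983 → Oct 30, 1983: 30 days (September has 30).
Oct 30, 1983 → Nov 15, 1983: 16 days.
Total: 1202 days.

1202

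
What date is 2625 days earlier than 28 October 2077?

August 21, 2070

−365 (one year) → Oct 28, 2076 (2260 left).
−366 (one year; includes Feb 29, 2076) → Oct 28, 2075 (1894 left).
−365 (one year) → Oct 28, 2074 (1529 left).
−365 (one year) → Oct 28, 2073 (1164 left).
−365 (one year) → Oct 28, 2072 (799 left).
−366 (one year; includes Feb 29, 2072) → Oct 28, 2071 (433 left).
−365 (one year) → Oct 28, 2070 (68 left).
−28 → Sep 30, 2070 (end of Sep, 30 days; 40 left).
−30 → Aug 31, 2070 (end of Aug, 31 days; 10 left).
−10 → Aug 21, 2070.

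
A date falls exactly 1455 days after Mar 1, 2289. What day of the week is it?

Thursday

First find the weekday of Mar 1, 2289. Doomsday rule: the anchor day for the 2200s is Friday. For year 89: 89÷12 = 7 r 5, and 5÷4 = 1, so 7+5+1 = 13.
Friday + 13 ≡ Thursday — that's 2289's doomsday.
In March the doomsday date is Mar 14.
Mar 1 is 13 days before Mar 14; 13 mod 7 = 6, so Thursday − 6 = Friday.
1455 mod 7 = 6, so 1455 days after a Friday is Friday + 6 = Thursday.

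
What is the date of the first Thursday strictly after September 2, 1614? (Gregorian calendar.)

Sep 2, 1614 is a Tuesday.
From Tuesday to the next Thursday is 2 days.
Sep 2, 1614 + 2 = Sep 4, 1614.

September 4, 1614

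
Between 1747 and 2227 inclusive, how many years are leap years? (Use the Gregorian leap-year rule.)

Multiples of 4 in [1747,2227]: 120.
Of those, multiples of 100: 5 (not leap unless ÷400).
Multiples of 400: 1.
Leap years = 120 − 5 + 1 = 116.

116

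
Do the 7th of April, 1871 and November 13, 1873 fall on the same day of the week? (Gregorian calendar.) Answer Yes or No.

No

From Apr 7, 1871 to Nov 13, 1873 is 951 days.
951 mod 7 = 6, so they are different weekdays.
(Apr 7, 1871 is a Friday; Nov 13, 1873 is a Thursday.)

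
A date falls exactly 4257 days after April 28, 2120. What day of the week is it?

Monday

Apr 28, 2120 is a Sunday.
4257 mod 7 = 1, so 4257 days after a Sunday is Sunday + 1 = Monday.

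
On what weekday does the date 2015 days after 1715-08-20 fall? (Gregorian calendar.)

Monday

First find the weekday of Aug 20, 1715. Doomsday rule: the anchor day for the 1700s is Sunday. For year 15: 15÷12 = 1 r 3, and 3÷4 = 0, so 1+3+0 = 4.
Sunday + 4 ≡ Thursday — that's 1715's doomsday.
In August the doomsday date is Aug 8.
Aug 20 is 12 days after Aug 8; 12 mod 7 = 5, so Thursday + 5 = Tuesday.
2015 mod 7 = 6, so 2015 days after a Tuesday is Tuesday + 6 = Monday.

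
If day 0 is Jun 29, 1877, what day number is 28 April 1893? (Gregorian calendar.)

5782

Jun 29, 1877 → Jun 29, 1878: 365 days.
Jun 29, 1878 → Jun 29, 1879: 365 days.
Jun 29, 1879 → Jun 29, 1880: 366 days (Feb 29, 1880 is in that span).
Jun 29, 1880 → Jun 29, 1881: 365 days.
Jun 29, 1881 → Jun 29, 1882: 365 days.
Jun 29, 1882 → Jun 29, 1883: 365 days.
Jun 29, 1883 → Jun 29, 1884: 366 days (Feb 29, 1884 is in that span).
Jun 29, 1884 → Jun 29, 1885: 365 days.
Jun 29, 1885 → Jun 29, 1886: 365 days.
Jun 29, 1886 → Jun 29, 1887: 365 days.
Jun 29, 1887 → Jun 29, 1888: 366 days (Feb 29, 1888 is in that span).
Jun 29, 1888 → Jun 29, 1889: 365 days.
Jun 29, 1889 → Jun 29, 1890: 365 days.
Jun 29, 1890 → Jun 29, 1891: 365 days.
Jun 29, 1891 → Jun 29, 1892: 366 days (Feb 29, 1892 is in that span).
Jun 29, 1892 → Jul 29, 1892: 30 days (June has 30).
Jul 29, 1892 → Aug 29, 1892: 31 days (July has 31).
Aug 29, 1892 → Sep 29, 1892: 31 days (August has 31).
Sep 29, 1892 → Oct 29, 1892: 30 days (September has 30).
Oct 29, 1892 → Nov 29, 1892: 31 days (October has 31).
Nov 29, 1892 → Dec 29, 1892: 30 days (November has 30).
Dec 29, 1892 → Jan 29, 1893: 31 days (December has 31).
Jan 29, 1893 → Feb 28, 1893: 30 days (January has 31).
Feb 28, 1893 → Mar 28, 1893: 28 days (February has 28).
Mar 28, 1893 → Apr 28, 1893: 31 days.
Total: 5782 days.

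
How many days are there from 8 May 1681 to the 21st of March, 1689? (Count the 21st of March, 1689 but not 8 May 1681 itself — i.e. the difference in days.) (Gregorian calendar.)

2874

May 8, 1681 → May 8, 1682: 365 days.
May 8, 1682 → May 8, 1683: 365 days.
May 8, 1683 → May 8, 1684: 366 days (Feb 29, 1684 is in that span).
May 8, 1684 → May 8, 1685: 365 days.
May 8, 1685 → May 8, 1686: 365 days.
May 8, 1686 → May 8, 1687: 365 days.
May 8, 1687 → May 8, 1688: 366 days (Feb 29, 1688 is in that span).
May 8, 1688 → Jun 8, 1688: 31 days (May has 31).
Jun 8, 1688 → Jul 8, 1688: 30 days (June has 30).
Jul 8, 1688 → Aug 8, 1688: 31 days (July has 31).
Aug 8, 1688 → Sep 8, 1688: 31 days (August has 31).
Sep 8, 1688 → Oct 8, 1688: 30 days (September has 30).
Oct 8, 1688 → Nov 8, 1688: 31 days (October has 31).
Nov 8, 1688 → Dec 8, 1688: 30 days (November has 30).
Dec 8, 1688 → Jan 8, 1689: 31 days (December has 31).
Jan 8, 1689 → Feb 8, 1689: 31 days (January has 31).
Feb 8, 1689 → Mar 8, 1689: 28 days (February has 28).
Mar 8, 1689 → Mar 21, 1689: 13 days.
Total: 2874 days.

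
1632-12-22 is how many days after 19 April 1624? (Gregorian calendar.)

3169

Apr 19, 1624 → Apr 19, 1625: 365 days.
Apr 19, 1625 → Apr 19, 1626: 365 days.
Apr 19, 1626 → Apr 19, 1627: 365 days.
Apr 19, 1627 → Apr 19, 1628: 366 days (Feb 29, 1628 is in that span).
Apr 19, 1628 → Apr 19, 1629: 365 days.
Apr 19, 1629 → Apr 19, 1630: 365 days.
Apr 19, 1630 → Apr 19, 1631: 365 days.
Apr 19, 1631 → Apr 19, 1632: 366 days (Feb 29, 1632 is in that span).
Apr 19, 1632 → May 19, 1632: 30 days (April has 30).
May 19, 1632 → Jun 19, 1632: 31 days (May has 31).
Jun 19, 1632 → Jul 19, 1632: 30 days (June has 30).
Jul 19, 1632 → Aug 19, 1632: 31 days (July has 31).
Aug 19, 1632 → Sep 19, 1632: 31 days (August has 31).
Sep 19, 1632 → Oct 19, 1632: 30 days (September has 30).
Oct 19, 1632 → Nov 19, 1632: 31 days (October has 31).
Nov 19, 1632 → Dec 19, 1632: 30 days (November has 30).
Dec 19, 1632 → Dec 22, 1632: 3 days.
Total: 3169 days.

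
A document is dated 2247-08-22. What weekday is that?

Sunday

Doomsday rule: the anchor day for the 2200s is Friday. For year 47: 47÷12 = 3 r 11, and 11÷4 = 2, so 3+11+2 = 16.
Friday + 16 ≡ Sunday — that's 2247's doomsday.
In August the doomsday date is Aug 8.
Aug 22 is 14 days after Aug 8; 14 mod 7 = 0, so Sunday + 0 = Sunday.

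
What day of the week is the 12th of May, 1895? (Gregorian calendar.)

Doomsday rule: the anchor day for the 1800s is Friday. For year 95: 95÷12 = 7 r 11, and 11÷4 = 2, so 7+11+2 = 20.
Friday + 20 ≡ Thursday — that's 1895's doomsday.
In May the doomsday date is May 9.
May 12 is 3 days after May 9; 3 mod 7 = 3, so Thursday + 3 = Sunday.

Sunday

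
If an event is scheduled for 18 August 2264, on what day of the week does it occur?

Thursday

Doomsday rule: the anchor day for the 2200s is Friday. For year 64: 64÷12 = 5 r 4, and 4÷4 = 1, so 5+4+1 = 10.
Friday + 10 ≡ Monday — that's 2264's doomsday.
In August the doomsday date is Aug 8.
Aug 18 is 10 days after Aug 8; 10 mod 7 = 3, so Monday + 3 = Thursday.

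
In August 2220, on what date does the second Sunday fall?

August 1, 2220 is a Tuesday.
The first Sunday is therefore August 6 (5 days later).
The second Sunday is 6 + 1×7 = August 13.

August 13, 2220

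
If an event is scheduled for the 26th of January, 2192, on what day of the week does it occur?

Doomsday rule: the anchor day for the 2100s is Sunday. For year 92: 92÷12 = 7 r 8, and 8÷4 = 2, so 7+8+2 = 17.
Sunday + 17 ≡ Wednesday — that's 2192's doomsday.
In January the doomsday date is Jan 4 (2192 is a leap year (divisible by 4)).
Jan 26 is 22 days after Jan 4; 22 mod 7 = 1, so Wednesday + 1 = Thursday.

Thursday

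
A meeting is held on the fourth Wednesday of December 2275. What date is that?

December 22, 2275

December 1, 2275 is a Wednesday.
The first Wednesday is therefore December 1 (same day).
The fourth Wednesday is 1 + 3×7 = December 22.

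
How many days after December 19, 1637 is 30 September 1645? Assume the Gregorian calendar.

Dec 19, 1637 → Dec 19, 1638: 365 days.
Dec 19, 1638 → Dec 19, 1639: 365 days.
Dec 19, 1639 → Dec 19, 1640: 366 days (Feb 29, 1640 is in that span).
Dec 19, 1640 → Dec 19, 1641: 365 days.
Dec 19, 1641 → Dec 19, 1642: 365 days.
Dec 19, 1642 → Dec 19, 1643: 365 days.
Dec 19, 1643 → Dec 19, 1644: 366 days (Feb 29, 1644 is in that span).
Dec 19, 1644 → Jan 19, 1645: 31 days (December has 31).
Jan 19, 1645 → Feb 19, 1645: 31 days (January has 31).
Feb 19, 1645 → Mar 19, 1645: 28 days (February has 28).
Mar 19, 1645 → Apr 19, 1645: 31 days (March has 31).
Apr 19, 1645 → May 19, 1645: 30 days (April has 30).
May 19, 1645 → Jun 19, 1645: 31 days (May has 31).
Jun 19, 1645 → Jul 19, 1645: 30 days (June has 30).
Jul 19, 1645 → Aug 19, 1645: 31 days (July has 31).
Aug 19, 1645 → Sep 19, 1645: 31 days (August has 31).
Sep 19, 1645 → Sep 30, 1645: 11 days.
Total: 2842 days.

2842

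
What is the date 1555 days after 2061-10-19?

+365 (one year) → Oct 19, 2062 (1190 left).
+365 (one year) → Oct 19, 2063 (825 left).
+366 (one year; includes Feb 29, 2064) → Oct 19, 2064 (459 left).
+365 (one year) → Oct 19, 2065 (94 left).
Oct has 31 days: +13 → Nov 1, 2065 (81 left).
Nov has 30 days: +30 → Dec 1, 2065 (51 left).
Dec has 31 days: +31 → Jan 1, 2066 (20 left).
+20 → Jan 21, 2066.

January 21, 2066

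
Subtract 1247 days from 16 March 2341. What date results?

October 16, 2337

−365 (one year) → Mar 16, 2340 (882 left).
−366 (one year; includes Feb 29, 2340) → Mar 16, 2339 (516 left).
−365 (one year) → Mar 16, 2338 (151 left).
−16 → Feb 28, 2338 (end of Feb, 28 days; 135 left).
−28 → Jan 31, 2338 (end of Jan, 31 days; 107 left).
−31 → Dec 31, 2337 (end of Dec, 31 days; 76 left).
−31 → Nov 30, 2337 (end of Nov, 30 days; 45 left).
−30 → Oct 31, 2337 (end of Oct, 31 days; 15 left).
−15 → Oct 16, 2337.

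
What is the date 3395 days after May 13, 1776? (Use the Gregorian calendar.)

August 29, 1785

+365 (one year) → May 13, 1777 (3030 left).
+365 (one year) → May 13, 1778 (2665 left).
+365 (one year) → May 13, 1779 (2300 left).
+366 (one year; includes Feb 29, 1780) → May 13, 1780 (1934 left).
+365 (one year) → May 13, 1781 (1569 left).
+365 (one year) → May 13, 1782 (1204 left).
+365 (one year) → May 13, 1783 (839 left).
+366 (one year; includes Feb 29, 1784) → May 13, 1784 (473 left).
+365 (one year) → May 13, 1785 (108 left).
May has 31 days: +19 → Jun 1, 1785 (89 left).
Jun has 30 days: +30 → Jul 1, 1785 (59 left).
Jul has 31 days: +31 → Aug 1, 1785 (28 left).
+28 → Aug 29, 1785.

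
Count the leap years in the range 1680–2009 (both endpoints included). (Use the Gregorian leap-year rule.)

Multiples of 4 in [1680,2009]: 83.
Of those, multiples of 100: 4 (not leap unless ÷400).
Multiples of 400: 1.
Leap years = 83 − 4 + 1 = 80.

80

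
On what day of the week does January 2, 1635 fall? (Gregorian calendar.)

Tuesday

Doomsday rule: the anchor day for the 1600s is Tuesday. For year 35: 35÷12 = 2 r 11, and 11÷4 = 2, so 2+11+2 = 15.
Tuesday + 15 ≡ Wednesday — that's 1635's doomsday.
In January the doomsday date is Jan 3 (1635 is not a leap year).
Jan 2 is 1 day before Jan 3; 1 mod 7 = 1, so Wednesday − 1 = Tuesday.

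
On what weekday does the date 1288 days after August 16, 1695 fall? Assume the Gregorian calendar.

Tuesday

First find the weekday of Aug 16, 1695. Doomsday rule: the anchor day for the 1600s is Tuesday. For year 95: 95÷12 = 7 r 11, and 11÷4 = 2, so 7+11+2 = 20.
Tuesday + 20 ≡ Monday — that's 1695's doomsday.
In August the doomsday date is Aug 8.
Aug 16 is 8 days after Aug 8; 8 mod 7 = 1, so Monday + 1 = Tuesday.
1288 mod 7 = 0, so 1288 days after a Tuesday is Tuesday + 0 = Tuesday.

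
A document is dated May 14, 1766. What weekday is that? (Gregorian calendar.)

Wednesday

Doomsday rule: the anchor day for the 1700s is Sunday. For year 66: 66÷12 = 5 r 6, and 6÷4 = 1, so 5+6+1 = 12.
Sunday + 12 ≡ Friday — that's 1766's doomsday.
In May the doomsday date is May 9.
May 14 is 5 days after May 9; 5 mod 7 = 5, so Friday + 5 = Wednesday.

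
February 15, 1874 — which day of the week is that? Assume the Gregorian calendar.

Sunday

Doomsday rule: the anchor day for the 1800s is Friday. For year 74: 74÷12 = 6 r 2, and 2÷4 = 0, so 6+2+0 = 8.
Friday + 8 ≡ Saturday — that's 1874's doomsday.
In February the doomsday date is Feb 28 (1874 is not a leap year).
Feb 15 is 13 days before Feb 28; 13 mod 7 = 6, so Saturday − 6 = Sunday.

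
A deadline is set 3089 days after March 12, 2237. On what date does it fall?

+365 (one year) → Mar 12, 2238 (2724 left).
+365 (one year) → Mar 12, 2239 (2359 left).
+366 (one year; includes Feb 29, 2240) → Mar 12, 2240 (1993 left).
+365 (one year) → Mar 12, 2241 (1628 left).
+365 (one year) → Mar 12, 2242 (1263 left).
+365 (one year) → Mar 12, 2243 (898 left).
+366 (one year; includes Feb 29, 2244) → Mar 12, 2244 (532 left).
+365 (one year) → Mar 12, 2245 (167 left).
Mar has 31 days: +20 → Apr 1, 2245 (147 left).
Apr has 30 days: +30 → May 1, 2245 (117 left).
May has 31 days: +31 → Jun 1, 2245 (86 left).
Jun has 30 days: +30 → Jul 1, 2245 (56 left).
Jul has 31 days: +31 → Aug 1, 2245 (25 left).
+25 → Aug 26, 2245.

August 26, 2245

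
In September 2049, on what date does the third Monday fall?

September 20, 2049

September 1, 2049 is a Wednesday.
The first Monday is therefore September 6 (5 days later).
The third Monday is 6 + 2×7 = September 20.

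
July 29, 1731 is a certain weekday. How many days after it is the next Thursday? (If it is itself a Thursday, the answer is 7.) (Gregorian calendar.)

Jul 29, 1731 is a Sunday.
From Sunday to the next Thursday is 4 days.

4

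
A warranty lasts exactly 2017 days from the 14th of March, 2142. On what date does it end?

September 21, 2147

+365 (one year) → Mar 14, 2143 (1652 left).
+366 (one year; includes Feb 29, 2144) → Mar 14, 2144 (1286 left).
+365 (one year) → Mar 14, 2145 (921 left).
+365 (one year) → Mar 14, 2146 (556 left).
+365 (one year) → Mar 14, 2147 (191 left).
Mar has 31 days: +18 → Apr 1, 2147 (173 left).
Apr has 30 days: +30 → May 1, 2147 (143 left).
May has 31 days: +31 → Jun 1, 2147 (112 left).
Jun has 30 days: +30 → Jul 1, 2147 (82 left).
Jul has 31 days: +31 → Aug 1, 2147 (51 left).
Aug has 31 days: +31 → Sep 1, 2147 (20 left).
+20 → Sep 21, 2147.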